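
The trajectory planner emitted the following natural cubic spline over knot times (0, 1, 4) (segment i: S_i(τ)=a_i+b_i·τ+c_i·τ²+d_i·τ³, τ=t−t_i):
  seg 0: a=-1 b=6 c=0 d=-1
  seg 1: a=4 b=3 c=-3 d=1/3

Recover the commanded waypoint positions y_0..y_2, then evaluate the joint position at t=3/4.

y_0 = S_0(0) = a_0 = -1
y_1 = S_1(0) = a_1 = 4
y_2 = S_1(3) = -5
t_q=3/4 is in segment 0 (τ=3/4); S_0(τ)=197/64

y_0=-1 y_1=4 y_2=-5
S(3/4) = 197/64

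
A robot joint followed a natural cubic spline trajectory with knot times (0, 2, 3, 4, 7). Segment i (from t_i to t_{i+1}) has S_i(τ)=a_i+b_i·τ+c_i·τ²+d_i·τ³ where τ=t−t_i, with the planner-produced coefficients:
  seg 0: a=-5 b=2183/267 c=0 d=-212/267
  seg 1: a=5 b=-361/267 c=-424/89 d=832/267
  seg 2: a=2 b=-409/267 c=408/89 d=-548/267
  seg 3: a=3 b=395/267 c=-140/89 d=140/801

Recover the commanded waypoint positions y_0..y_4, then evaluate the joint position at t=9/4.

y_0=-5 y_1=5 y_2=2 y_3=3 y_4=-2
S(9/4) = 1571/356

y_0 = S_0(0) = a_0 = -5
y_1 = S_1(0) = a_1 = 5
y_2 = S_2(0) = a_2 = 2
y_3 = S_3(0) = a_3 = 3
y_4 = S_3(3) = -2
t_q=9/4 is in segment 1 (τ=1/4); S_1(τ)=1571/356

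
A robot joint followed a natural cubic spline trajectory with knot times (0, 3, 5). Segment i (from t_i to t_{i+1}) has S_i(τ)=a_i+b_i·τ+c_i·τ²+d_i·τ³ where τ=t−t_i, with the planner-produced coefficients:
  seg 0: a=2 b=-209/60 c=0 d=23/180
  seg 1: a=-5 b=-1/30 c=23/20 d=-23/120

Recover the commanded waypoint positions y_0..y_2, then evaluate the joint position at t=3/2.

y_0 = S_0(0) = a_0 = 2
y_1 = S_1(0) = a_1 = -5
y_2 = S_1(2) = -2
t_q=3/2 is in segment 0 (τ=3/2); S_0(τ)=-447/160

y_0=2 y_1=-5 y_2=-2
S(3/2) = -447/160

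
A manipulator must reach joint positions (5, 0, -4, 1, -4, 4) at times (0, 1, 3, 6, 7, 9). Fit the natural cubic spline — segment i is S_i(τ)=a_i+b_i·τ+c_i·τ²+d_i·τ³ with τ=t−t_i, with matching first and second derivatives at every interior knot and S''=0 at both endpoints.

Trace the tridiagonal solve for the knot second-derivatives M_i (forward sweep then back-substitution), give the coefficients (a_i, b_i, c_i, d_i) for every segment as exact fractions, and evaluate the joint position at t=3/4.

Δ: Δ0=-5, Δ1=-2, Δ2=5/3, Δ3=-5, Δ4=4
row 1: diag=6, rhs=18; c'=1/3, d'=3
row 2: denom=10−2·1/3=28/3; d'=(22−2·3)/(28/3)=12/7
row 3: denom=8−3·9/28=197/28; d'=(-40−3·12/7)/(197/28)=-1264/197
row 4: denom=6−1·28/197=1154/197; d'=(54−1·-1264/197)/(1154/197)=5951/577
back: M4=5951/577
back: M3=-1264/197−28/197·5951/577=-4548/577
back: M2=12/7−9/28·-4548/577=2451/577
back: M1=3−1/3·2451/577=914/577
M: M0=0, M1=914/577, M2=2451/577, M3=-4548/577, M4=5951/577, M5=0
seg 0: a=5, c=M0/2=0, d=(M1−M0)/(6·1)=457/1731, b=Δ0−h0·(2M0+M1)/6=-9112/1731
seg 1: a=0, c=M1/2=457/577, d=(M2−M1)/(6·2)=1537/6924, b=Δ1−h1·(2M1+M2)/6=-7741/1731
seg 2: a=-4, c=M2/2=2451/1154, d=(M3−M2)/(6·3)=-2333/3462, b=Δ2−h2·(2M2+M3)/6=2354/1731
seg 3: a=1, c=M3/2=-2274/577, d=(M4−M3)/(6·1)=10499/3462, b=Δ3−h3·(2M3+M4)/6=-14165/3462
seg 4: a=-4, c=M4/2=5951/1154, d=(M5−M4)/(6·2)=-5951/6924, b=Δ4−h4·(2M4+M5)/6=-4978/1731
t_q=3/4 → seg 0, τ=3/4; S=5+-9112/1731·τ+0·τ²+457/1731·τ³=42961/36928

  seg 0: a=5 b=-9112/1731 c=0 d=457/1731
  seg 1: a=0 b=-7741/1731 c=457/577 d=1537/6924
  seg 2: a=-4 b=2354/1731 c=2451/1154 d=-2333/3462
  seg 3: a=1 b=-14165/3462 c=-2274/577 d=10499/3462
  seg 4: a=-4 b=-4978/1731 c=5951/1154 d=-5951/6924
S(3/4) = 42961/36928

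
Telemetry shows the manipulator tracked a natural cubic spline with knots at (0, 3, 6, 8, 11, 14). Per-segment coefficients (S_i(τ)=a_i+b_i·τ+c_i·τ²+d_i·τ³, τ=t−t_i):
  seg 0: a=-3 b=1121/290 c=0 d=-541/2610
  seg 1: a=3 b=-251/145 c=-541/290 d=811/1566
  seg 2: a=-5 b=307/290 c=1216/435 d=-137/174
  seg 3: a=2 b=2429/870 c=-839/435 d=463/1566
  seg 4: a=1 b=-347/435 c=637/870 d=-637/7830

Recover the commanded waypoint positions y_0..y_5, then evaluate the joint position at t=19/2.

y_0=-3 y_1=3 y_2=-5 y_3=2 y_4=1 y_5=3
S(19/2) = 6603/2320

y_0 = S_0(0) = a_0 = -3
y_1 = S_1(0) = a_1 = 3
y_2 = S_2(0) = a_2 = -5
y_3 = S_3(0) = a_3 = 2
y_4 = S_4(0) = a_4 = 1
y_5 = S_4(3) = 3
t_q=19/2 is in segment 3 (τ=3/2); S_3(τ)=6603/2320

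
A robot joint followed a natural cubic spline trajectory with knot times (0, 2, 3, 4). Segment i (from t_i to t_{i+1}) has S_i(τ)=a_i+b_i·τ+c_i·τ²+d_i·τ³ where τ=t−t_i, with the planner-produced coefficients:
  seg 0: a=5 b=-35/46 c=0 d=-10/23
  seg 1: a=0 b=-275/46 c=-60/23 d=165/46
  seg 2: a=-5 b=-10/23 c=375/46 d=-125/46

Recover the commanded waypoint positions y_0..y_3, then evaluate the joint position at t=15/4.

y_0=5 y_1=0 y_2=-5 y_3=0
S(15/4) = -5555/2944

y_0 = S_0(0) = a_0 = 5
y_1 = S_1(0) = a_1 = 0
y_2 = S_2(0) = a_2 = -5
y_3 = S_2(1) = 0
t_q=15/4 is in segment 2 (τ=3/4); S_2(τ)=-5555/2944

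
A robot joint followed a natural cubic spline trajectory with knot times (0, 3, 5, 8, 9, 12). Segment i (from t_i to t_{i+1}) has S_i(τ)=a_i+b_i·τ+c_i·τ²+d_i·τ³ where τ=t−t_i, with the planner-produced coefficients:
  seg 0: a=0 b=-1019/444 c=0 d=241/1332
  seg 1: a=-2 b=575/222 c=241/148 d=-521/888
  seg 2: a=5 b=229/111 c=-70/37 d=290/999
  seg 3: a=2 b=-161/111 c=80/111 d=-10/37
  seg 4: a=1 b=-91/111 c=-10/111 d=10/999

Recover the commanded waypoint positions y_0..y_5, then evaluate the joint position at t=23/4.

y_0 = S_0(0) = a_0 = 0
y_1 = S_1(0) = a_1 = -2
y_2 = S_2(0) = a_2 = 5
y_3 = S_3(0) = a_3 = 2
y_4 = S_4(0) = a_4 = 1
y_5 = S_4(3) = -2
t_q=23/4 is in segment 2 (τ=3/4); S_2(τ)=6637/1184

y_0=0 y_1=-2 y_2=5 y_3=2 y_4=1 y_5=-2
S(23/4) = 6637/1184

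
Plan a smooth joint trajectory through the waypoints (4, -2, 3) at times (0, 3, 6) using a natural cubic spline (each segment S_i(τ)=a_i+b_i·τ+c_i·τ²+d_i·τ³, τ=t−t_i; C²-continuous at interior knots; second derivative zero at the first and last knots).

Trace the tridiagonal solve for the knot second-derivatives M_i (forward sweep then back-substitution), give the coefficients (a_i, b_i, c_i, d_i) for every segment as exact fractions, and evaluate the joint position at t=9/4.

  seg 0: a=4 b=-35/12 c=0 d=11/108
  seg 1: a=-2 b=-1/6 c=11/12 d=-11/108
S(9/4) = -359/256

Δ: Δ0=-2, Δ1=5/3
row 1: diag=12, rhs=22; c'=1/4, d'=11/6
back: M1=11/6
M: M0=0, M1=11/6, M2=0
seg 0: a=4, c=M0/2=0, d=(M1−M0)/(6·3)=11/108, b=Δ0−h0·(2M0+M1)/6=-35/12
seg 1: a=-2, c=M1/2=11/12, d=(M2−M1)/(6·3)=-11/108, b=Δ1−h1·(2M1+M2)/6=-1/6
t_q=9/4 → seg 0, τ=9/4; S=4+-35/12·τ+0·τ²+11/108·τ³=-359/256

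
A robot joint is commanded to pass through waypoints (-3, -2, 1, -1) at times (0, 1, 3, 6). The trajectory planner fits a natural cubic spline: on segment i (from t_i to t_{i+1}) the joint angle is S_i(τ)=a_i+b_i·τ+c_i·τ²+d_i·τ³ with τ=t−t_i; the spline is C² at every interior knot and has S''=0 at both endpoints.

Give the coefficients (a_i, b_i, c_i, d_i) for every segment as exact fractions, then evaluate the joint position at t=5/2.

Δ: Δ0=1, Δ1=3/2, Δ2=-2/3
row 1: diag=6, rhs=3; c'=1/3, d'=1/2
row 2: denom=10−2·1/3=28/3; d'=(-13−2·1/2)/(28/3)=-3/2
back: M2=-3/2
back: M1=1/2−1/3·-3/2=1
M: M0=0, M1=1, M2=-3/2, M3=0
seg 0: a=-3, c=M0/2=0, d=(M1−M0)/(6·1)=1/6, b=Δ0−h0·(2M0+M1)/6=5/6
seg 1: a=-2, c=M1/2=1/2, d=(M2−M1)/(6·2)=-5/24, b=Δ1−h1·(2M1+M2)/6=4/3
seg 2: a=1, c=M2/2=-3/4, d=(M3−M2)/(6·3)=1/12, b=Δ2−h2·(2M2+M3)/6=5/6
t_q=5/2 → seg 1, τ=3/2; S=-2+4/3·τ+1/2·τ²+-5/24·τ³=27/64

  seg 0: a=-3 b=5/6 c=0 d=1/6
  seg 1: a=-2 b=4/3 c=1/2 d=-5/24
  seg 2: a=1 b=5/6 c=-3/4 d=1/12
S(5/2) = 27/64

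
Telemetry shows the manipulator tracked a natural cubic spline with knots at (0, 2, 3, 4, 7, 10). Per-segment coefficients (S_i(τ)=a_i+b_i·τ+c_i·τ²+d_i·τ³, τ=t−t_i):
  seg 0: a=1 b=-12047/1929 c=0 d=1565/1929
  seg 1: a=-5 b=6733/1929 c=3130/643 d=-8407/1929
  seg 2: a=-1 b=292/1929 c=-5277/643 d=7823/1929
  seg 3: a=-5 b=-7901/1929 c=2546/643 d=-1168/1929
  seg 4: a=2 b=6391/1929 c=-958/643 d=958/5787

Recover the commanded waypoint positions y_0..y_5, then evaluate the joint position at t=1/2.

y_0 = S_0(0) = a_0 = 1
y_1 = S_1(0) = a_1 = -5
y_2 = S_2(0) = a_2 = -1
y_3 = S_3(0) = a_3 = -5
y_4 = S_4(0) = a_4 = 2
y_5 = S_4(3) = 3
t_q=1/2 is in segment 0 (τ=1/2); S_0(τ)=-10397/5144

y_0=1 y_1=-5 y_2=-1 y_3=-5 y_4=2 y_5=3
S(1/2) = -10397/5144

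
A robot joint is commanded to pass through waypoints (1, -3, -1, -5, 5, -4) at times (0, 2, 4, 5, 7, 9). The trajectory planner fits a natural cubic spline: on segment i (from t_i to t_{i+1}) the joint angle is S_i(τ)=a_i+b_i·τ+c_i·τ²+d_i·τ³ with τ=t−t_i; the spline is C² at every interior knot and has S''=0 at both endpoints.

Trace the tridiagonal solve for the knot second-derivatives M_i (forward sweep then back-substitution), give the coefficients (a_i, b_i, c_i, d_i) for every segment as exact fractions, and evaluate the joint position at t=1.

  seg 0: a=1 b=-1631/468 c=0 d=695/1872
  seg 1: a=-3 b=227/234 c=695/312 d=-2071/1872
  seg 2: a=-1 b=-1589/468 c=-172/39 d=137/36
  seg 3: a=-5 b=-187/234 c=1093/156 d=-961/468
  seg 4: a=5 b=605/234 c=-829/156 d=829/936
S(1) = -1319/624

Δ: Δ0=-2, Δ1=1, Δ2=-4, Δ3=5, Δ4=-9/2
row 1: diag=8, rhs=18; c'=1/4, d'=9/4
row 2: denom=6−2·1/4=11/2; d'=(-30−2·9/4)/(11/2)=-69/11
row 3: denom=6−1·2/11=64/11; d'=(54−1·-69/11)/(64/11)=663/64
row 4: denom=8−2·11/32=117/16; d'=(-57−2·663/64)/(117/16)=-829/78
back: M4=-829/78
back: M3=663/64−11/32·-829/78=1093/78
back: M2=-69/11−2/11·1093/78=-344/39
back: M1=9/4−1/4·-344/39=695/156
M: M0=0, M1=695/156, M2=-344/39, M3=1093/78, M4=-829/78, M5=0
seg 0: a=1, c=M0/2=0, d=(M1−M0)/(6·2)=695/1872, b=Δ0−h0·(2M0+M1)/6=-1631/468
seg 1: a=-3, c=M1/2=695/312, d=(M2−M1)/(6·2)=-2071/1872, b=Δ1−h1·(2M1+M2)/6=227/234
seg 2: a=-1, c=M2/2=-172/39, d=(M3−M2)/(6·1)=137/36, b=Δ2−h2·(2M2+M3)/6=-1589/468
seg 3: a=-5, c=M3/2=1093/156, d=(M4−M3)/(6·2)=-961/468, b=Δ3−h3·(2M3+M4)/6=-187/234
seg 4: a=5, c=M4/2=-829/156, d=(M5−M4)/(6·2)=829/936, b=Δ4−h4·(2M4+M5)/6=605/234
t_q=1 → seg 0, τ=1; S=1+-1631/468·τ+0·τ²+695/1872·τ³=-1319/624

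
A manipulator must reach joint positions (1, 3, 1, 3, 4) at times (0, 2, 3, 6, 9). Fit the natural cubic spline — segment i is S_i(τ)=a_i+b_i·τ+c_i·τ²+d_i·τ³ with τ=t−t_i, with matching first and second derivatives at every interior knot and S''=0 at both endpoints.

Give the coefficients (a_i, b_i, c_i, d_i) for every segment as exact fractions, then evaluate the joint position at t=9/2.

Δ: Δ0=1, Δ1=-2, Δ2=2/3, Δ3=1/3
row 1: diag=6, rhs=-18; c'=1/6, d'=-3
row 2: denom=8−1·1/6=47/6; d'=(16−1·-3)/(47/6)=114/47
row 3: denom=12−3·18/47=510/47; d'=(-2−3·114/47)/(510/47)=-218/255
back: M3=-218/255
back: M2=114/47−18/47·-218/255=234/85
back: M1=-3−1/6·234/85=-294/85
M: M0=0, M1=-294/85, M2=234/85, M3=-218/255, M4=0
seg 0: a=1, c=M0/2=0, d=(M1−M0)/(6·2)=-49/170, b=Δ0−h0·(2M0+M1)/6=183/85
seg 1: a=3, c=M1/2=-147/85, d=(M2−M1)/(6·1)=88/85, b=Δ1−h1·(2M1+M2)/6=-111/85
seg 2: a=1, c=M2/2=117/85, d=(M3−M2)/(6·3)=-92/459, b=Δ2−h2·(2M2+M3)/6=-141/85
seg 3: a=3, c=M3/2=-109/255, d=(M4−M3)/(6·3)=109/2295, b=Δ3−h3·(2M3+M4)/6=101/85
t_q=9/2 → seg 2, τ=3/2; S=1+-141/85·τ+117/85·τ²+-92/459·τ³=317/340

  seg 0: a=1 b=183/85 c=0 d=-49/170
  seg 1: a=3 b=-111/85 c=-147/85 d=88/85
  seg 2: a=1 b=-141/85 c=117/85 d=-92/459
  seg 3: a=3 b=101/85 c=-109/255 d=109/2295
S(9/2) = 317/340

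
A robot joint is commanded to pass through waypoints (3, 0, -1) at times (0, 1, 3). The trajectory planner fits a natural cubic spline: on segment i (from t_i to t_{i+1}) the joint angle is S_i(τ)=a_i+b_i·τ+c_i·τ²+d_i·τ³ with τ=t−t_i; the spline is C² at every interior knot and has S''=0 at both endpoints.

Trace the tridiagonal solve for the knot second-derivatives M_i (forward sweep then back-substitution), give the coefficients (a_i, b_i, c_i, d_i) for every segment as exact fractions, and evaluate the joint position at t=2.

  seg 0: a=3 b=-41/12 c=0 d=5/12
  seg 1: a=0 b=-13/6 c=5/4 d=-5/24
S(2) = -9/8

Δ: Δ0=-3, Δ1=-1/2
row 1: diag=6, rhs=15; c'=1/3, d'=5/2
back: M1=5/2
M: M0=0, M1=5/2, M2=0
seg 0: a=3, c=M0/2=0, d=(M1−M0)/(6·1)=5/12, b=Δ0−h0·(2M0+M1)/6=-41/12
seg 1: a=0, c=M1/2=5/4, d=(M2−M1)/(6·2)=-5/24, b=Δ1−h1·(2M1+M2)/6=-13/6
t_q=2 → seg 1, τ=1; S=0+-13/6·τ+5/4·τ²+-5/24·τ³=-9/8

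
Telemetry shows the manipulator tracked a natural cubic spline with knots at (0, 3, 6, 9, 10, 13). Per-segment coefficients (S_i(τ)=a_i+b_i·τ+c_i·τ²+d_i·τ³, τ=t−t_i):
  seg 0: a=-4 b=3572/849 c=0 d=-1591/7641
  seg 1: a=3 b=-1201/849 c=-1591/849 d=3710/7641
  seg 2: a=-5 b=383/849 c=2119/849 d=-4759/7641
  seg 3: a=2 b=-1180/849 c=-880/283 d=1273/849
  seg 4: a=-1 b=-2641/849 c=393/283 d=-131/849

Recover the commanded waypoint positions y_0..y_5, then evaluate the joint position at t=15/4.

y_0=-4 y_1=3 y_2=-5 y_3=2 y_4=-1 y_5=-2
S(15/4) = 9869/9056

y_0 = S_0(0) = a_0 = -4
y_1 = S_1(0) = a_1 = 3
y_2 = S_2(0) = a_2 = -5
y_3 = S_3(0) = a_3 = 2
y_4 = S_4(0) = a_4 = -1
y_5 = S_4(3) = -2
t_q=15/4 is in segment 1 (τ=3/4); S_1(τ)=9869/9056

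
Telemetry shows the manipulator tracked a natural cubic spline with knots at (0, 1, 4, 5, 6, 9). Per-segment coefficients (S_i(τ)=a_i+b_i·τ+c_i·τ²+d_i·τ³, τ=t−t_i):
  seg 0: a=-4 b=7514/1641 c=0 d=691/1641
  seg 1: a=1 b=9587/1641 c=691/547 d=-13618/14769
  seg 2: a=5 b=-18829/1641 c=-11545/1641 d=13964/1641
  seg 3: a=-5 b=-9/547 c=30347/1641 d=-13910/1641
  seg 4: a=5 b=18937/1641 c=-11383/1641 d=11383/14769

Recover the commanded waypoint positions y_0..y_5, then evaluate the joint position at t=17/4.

y_0=-4 y_1=1 y_2=5 y_3=-5 y_4=5 y_5=-2
S(17/4) = 7985/4376

y_0 = S_0(0) = a_0 = -4
y_1 = S_1(0) = a_1 = 1
y_2 = S_2(0) = a_2 = 5
y_3 = S_3(0) = a_3 = -5
y_4 = S_4(0) = a_4 = 5
y_5 = S_4(3) = -2
t_q=17/4 is in segment 2 (τ=1/4); S_2(τ)=7985/4376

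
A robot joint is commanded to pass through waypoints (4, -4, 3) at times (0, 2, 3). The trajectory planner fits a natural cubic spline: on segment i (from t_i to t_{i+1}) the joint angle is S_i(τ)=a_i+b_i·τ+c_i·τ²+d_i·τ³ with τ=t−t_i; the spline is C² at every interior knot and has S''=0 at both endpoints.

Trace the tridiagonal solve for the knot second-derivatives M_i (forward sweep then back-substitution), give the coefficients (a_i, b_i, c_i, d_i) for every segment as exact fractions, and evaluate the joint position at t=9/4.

  seg 0: a=4 b=-23/3 c=0 d=11/12
  seg 1: a=-4 b=10/3 c=11/2 d=-11/6
S(9/4) = -365/128

Δ: Δ0=-4, Δ1=7
row 1: diag=6, rhs=66; c'=1/6, d'=11
back: M1=11
M: M0=0, M1=11, M2=0
seg 0: a=4, c=M0/2=0, d=(M1−M0)/(6·2)=11/12, b=Δ0−h0·(2M0+M1)/6=-23/3
seg 1: a=-4, c=M1/2=11/2, d=(M2−M1)/(6·1)=-11/6, b=Δ1−h1·(2M1+M2)/6=10/3
t_q=9/4 → seg 1, τ=1/4; S=-4+10/3·τ+11/2·τ²+-11/6·τ³=-365/128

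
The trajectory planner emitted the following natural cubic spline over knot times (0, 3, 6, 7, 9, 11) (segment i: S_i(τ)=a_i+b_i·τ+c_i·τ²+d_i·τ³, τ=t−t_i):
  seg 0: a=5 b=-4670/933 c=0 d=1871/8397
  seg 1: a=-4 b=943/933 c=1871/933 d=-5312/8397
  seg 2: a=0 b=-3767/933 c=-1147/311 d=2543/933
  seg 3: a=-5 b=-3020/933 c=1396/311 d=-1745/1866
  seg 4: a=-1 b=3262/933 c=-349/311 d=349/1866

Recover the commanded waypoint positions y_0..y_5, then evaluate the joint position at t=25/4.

y_0=5 y_1=-4 y_2=0 y_3=-5 y_4=-1 y_5=3
S(25/4) = -23831/19904

y_0 = S_0(0) = a_0 = 5
y_1 = S_1(0) = a_1 = -4
y_2 = S_2(0) = a_2 = 0
y_3 = S_3(0) = a_3 = -5
y_4 = S_4(0) = a_4 = -1
y_5 = S_4(2) = 3
t_q=25/4 is in segment 2 (τ=1/4); S_2(τ)=-23831/19904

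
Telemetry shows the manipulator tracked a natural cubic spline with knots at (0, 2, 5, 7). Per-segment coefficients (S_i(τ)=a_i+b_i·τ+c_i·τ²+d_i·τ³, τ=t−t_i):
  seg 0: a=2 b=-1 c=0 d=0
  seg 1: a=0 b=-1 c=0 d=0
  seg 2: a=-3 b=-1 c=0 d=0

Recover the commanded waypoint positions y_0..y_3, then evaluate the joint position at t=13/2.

y_0=2 y_1=0 y_2=-3 y_3=-5
S(13/2) = -9/2

y_0 = S_0(0) = a_0 = 2
y_1 = S_1(0) = a_1 = 0
y_2 = S_2(0) = a_2 = -3
y_3 = S_2(2) = -5
t_q=13/2 is in segment 2 (τ=3/2); S_2(τ)=-9/2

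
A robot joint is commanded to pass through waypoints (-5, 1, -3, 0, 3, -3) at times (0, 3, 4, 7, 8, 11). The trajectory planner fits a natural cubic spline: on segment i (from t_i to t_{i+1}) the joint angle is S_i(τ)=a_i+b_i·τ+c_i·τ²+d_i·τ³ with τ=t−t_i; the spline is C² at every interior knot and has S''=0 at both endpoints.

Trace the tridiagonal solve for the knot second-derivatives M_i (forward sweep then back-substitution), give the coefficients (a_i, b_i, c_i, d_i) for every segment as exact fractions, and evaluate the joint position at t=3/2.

  seg 0: a=-5 b=1702/377 c=0 d=-316/1131
  seg 1: a=1 b=-1142/377 c=-948/377 d=582/377
  seg 2: a=-3 b=-1292/377 c=798/377 d=-25/117
  seg 3: a=0 b=1321/377 c=73/377 d=-263/377
  seg 4: a=3 b=678/377 c=-716/377 d=716/3393
S(3/2) = 625/754

Δ: Δ0=2, Δ1=-4, Δ2=1, Δ3=3, Δ4=-2
row 1: diag=8, rhs=-36; c'=1/8, d'=-9/2
row 2: denom=8−1·1/8=63/8; d'=(30−1·-9/2)/(63/8)=92/21
row 3: denom=8−3·8/21=48/7; d'=(12−3·92/21)/(48/7)=-1/6
row 4: denom=8−1·7/48=377/48; d'=(-30−1·-1/6)/(377/48)=-1432/377
back: M4=-1432/377
back: M3=-1/6−7/48·-1432/377=146/377
back: M2=92/21−8/21·146/377=1596/377
back: M1=-9/2−1/8·1596/377=-1896/377
M: M0=0, M1=-1896/377, M2=1596/377, M3=146/377, M4=-1432/377, M5=0
seg 0: a=-5, c=M0/2=0, d=(M1−M0)/(6·3)=-316/1131, b=Δ0−h0·(2M0+M1)/6=1702/377
seg 1: a=1, c=M1/2=-948/377, d=(M2−M1)/(6·1)=582/377, b=Δ1−h1·(2M1+M2)/6=-1142/377
seg 2: a=-3, c=M2/2=798/377, d=(M3−M2)/(6·3)=-25/117, b=Δ2−h2·(2M2+M3)/6=-1292/377
seg 3: a=0, c=M3/2=73/377, d=(M4−M3)/(6·1)=-263/377, b=Δ3−h3·(2M3+M4)/6=1321/377
seg 4: a=3, c=M4/2=-716/377, d=(M5−M4)/(6·3)=716/3393, b=Δ4−h4·(2M4+M5)/6=678/377
t_q=3/2 → seg 0, τ=3/2; S=-5+1702/377·τ+0·τ²+-316/1131·τ³=625/754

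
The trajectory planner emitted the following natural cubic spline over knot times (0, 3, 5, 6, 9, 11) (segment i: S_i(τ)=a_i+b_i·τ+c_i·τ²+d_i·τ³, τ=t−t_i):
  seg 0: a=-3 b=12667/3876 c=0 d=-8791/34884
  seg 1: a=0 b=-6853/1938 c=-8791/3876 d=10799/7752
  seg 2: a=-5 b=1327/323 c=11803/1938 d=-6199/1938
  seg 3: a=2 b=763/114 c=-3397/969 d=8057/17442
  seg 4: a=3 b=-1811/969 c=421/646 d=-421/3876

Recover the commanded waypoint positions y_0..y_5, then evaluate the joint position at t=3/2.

y_0=-3 y_1=0 y_2=-5 y_3=2 y_4=3 y_5=1
S(3/2) = 10869/10336

y_0 = S_0(0) = a_0 = -3
y_1 = S_1(0) = a_1 = 0
y_2 = S_2(0) = a_2 = -5
y_3 = S_3(0) = a_3 = 2
y_4 = S_4(0) = a_4 = 3
y_5 = S_4(2) = 1
t_q=3/2 is in segment 0 (τ=3/2); S_0(τ)=10869/10336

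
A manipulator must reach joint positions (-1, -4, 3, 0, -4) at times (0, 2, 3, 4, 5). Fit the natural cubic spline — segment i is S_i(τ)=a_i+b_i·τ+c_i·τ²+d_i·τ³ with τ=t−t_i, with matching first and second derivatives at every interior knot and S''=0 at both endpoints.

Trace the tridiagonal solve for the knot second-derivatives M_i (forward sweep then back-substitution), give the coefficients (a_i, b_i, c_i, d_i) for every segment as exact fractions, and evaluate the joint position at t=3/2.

Δ: Δ0=-3/2, Δ1=7, Δ2=-3, Δ3=-4
row 1: diag=6, rhs=51; c'=1/6, d'=17/2
row 2: denom=4−1·1/6=23/6; d'=(-60−1·17/2)/(23/6)=-411/23
row 3: denom=4−1·6/23=86/23; d'=(-6−1·-411/23)/(86/23)=273/86
back: M3=273/86
back: M2=-411/23−6/23·273/86=-804/43
back: M1=17/2−1/6·-804/43=999/86
M: M0=0, M1=999/86, M2=-804/43, M3=273/86, M4=0
seg 0: a=-1, c=M0/2=0, d=(M1−M0)/(6·2)=333/344, b=Δ0−h0·(2M0+M1)/6=-231/43
seg 1: a=-4, c=M1/2=999/172, d=(M2−M1)/(6·1)=-869/172, b=Δ1−h1·(2M1+M2)/6=537/86
seg 2: a=3, c=M2/2=-402/43, d=(M3−M2)/(6·1)=627/172, b=Δ2−h2·(2M2+M3)/6=465/172
seg 3: a=0, c=M3/2=273/172, d=(M4−M3)/(6·1)=-91/172, b=Δ3−h3·(2M3+M4)/6=-435/86
t_q=3/2 → seg 0, τ=3/2; S=-1+-231/43·τ+0·τ²+333/344·τ³=-15937/2752

  seg 0: a=-1 b=-231/43 c=0 d=333/344
  seg 1: a=-4 b=537/86 c=999/172 d=-869/172
  seg 2: a=3 b=465/172 c=-402/43 d=627/172
  seg 3: a=0 b=-435/86 c=273/172 d=-91/172
S(3/2) = -15937/2752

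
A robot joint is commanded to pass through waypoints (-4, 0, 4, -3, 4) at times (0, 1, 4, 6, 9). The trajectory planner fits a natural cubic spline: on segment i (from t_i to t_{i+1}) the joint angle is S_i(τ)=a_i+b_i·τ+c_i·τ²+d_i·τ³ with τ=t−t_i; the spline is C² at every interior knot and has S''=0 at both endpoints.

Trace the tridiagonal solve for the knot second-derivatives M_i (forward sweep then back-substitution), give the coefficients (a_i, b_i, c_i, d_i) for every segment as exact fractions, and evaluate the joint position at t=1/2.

  seg 0: a=-4 b=1394/339 c=0 d=-38/339
  seg 1: a=0 b=1280/339 c=-38/113 d=-18/113
  seg 2: a=4 b=-862/339 c=-200/113 d=1751/2712
  seg 3: a=-3 b=-1271/678 c=951/452 d=-317/1356
S(1/2) = -885/452

Δ: Δ0=4, Δ1=4/3, Δ2=-7/2, Δ3=7/3
row 1: diag=8, rhs=-16; c'=3/8, d'=-2
row 2: denom=10−3·3/8=71/8; d'=(-29−3·-2)/(71/8)=-184/71
row 3: denom=10−2·16/71=678/71; d'=(35−2·-184/71)/(678/71)=951/226
back: M3=951/226
back: M2=-184/71−16/71·951/226=-400/113
back: M1=-2−3/8·-400/113=-76/113
M: M0=0, M1=-76/113, M2=-400/113, M3=951/226, M4=0
seg 0: a=-4, c=M0/2=0, d=(M1−M0)/(6·1)=-38/339, b=Δ0−h0·(2M0+M1)/6=1394/339
seg 1: a=0, c=M1/2=-38/113, d=(M2−M1)/(6·3)=-18/113, b=Δ1−h1·(2M1+M2)/6=1280/339
seg 2: a=4, c=M2/2=-200/113, d=(M3−M2)/(6·2)=1751/2712, b=Δ2−h2·(2M2+M3)/6=-862/339
seg 3: a=-3, c=M3/2=951/452, d=(M4−M3)/(6·3)=-317/1356, b=Δ3−h3·(2M3+M4)/6=-1271/678
t_q=1/2 → seg 0, τ=1/2; S=-4+1394/339·τ+0·τ²+-38/339·τ³=-885/452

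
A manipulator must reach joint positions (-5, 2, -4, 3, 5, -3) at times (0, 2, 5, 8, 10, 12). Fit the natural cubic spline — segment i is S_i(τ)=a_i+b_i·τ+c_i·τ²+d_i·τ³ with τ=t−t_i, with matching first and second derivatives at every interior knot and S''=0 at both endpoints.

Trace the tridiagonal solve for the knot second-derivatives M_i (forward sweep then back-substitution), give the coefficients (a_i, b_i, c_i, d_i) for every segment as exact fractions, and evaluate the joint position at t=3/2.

  seg 0: a=-5 b=19117/3858 c=0 d=-2807/7716
  seg 1: a=2 b=2275/3858 c=-2807/1286 d=7636/17361
  seg 2: a=-4 b=-2435/3858 c=6851/3858 d=-4558/17361
  seg 3: a=3 b=11323/3858 c=-755/1286 d=-2935/15432
  seg 4: a=5 b=-3271/1929 c=-4445/2572 d=4445/15432
S(3/2) = 24793/20576

Δ: Δ0=7/2, Δ1=-2, Δ2=7/3, Δ3=1, Δ4=-4
row 1: diag=10, rhs=-33; c'=3/10, d'=-33/10
row 2: denom=12−3·3/10=111/10; d'=(26−3·-33/10)/(111/10)=359/111
row 3: denom=10−3·10/37=340/37; d'=(-8−3·359/111)/(340/37)=-131/68
row 4: denom=8−2·37/170=643/85; d'=(-30−2·-131/68)/(643/85)=-4445/1286
back: M4=-4445/1286
back: M3=-131/68−37/170·-4445/1286=-755/643
back: M2=359/111−10/37·-755/643=6851/1929
back: M1=-33/10−3/10·6851/1929=-2807/643
M: M0=0, M1=-2807/643, M2=6851/1929, M3=-755/643, M4=-4445/1286, M5=0
seg 0: a=-5, c=M0/2=0, d=(M1−M0)/(6·2)=-2807/7716, b=Δ0−h0·(2M0+M1)/6=19117/3858
seg 1: a=2, c=M1/2=-2807/1286, d=(M2−M1)/(6·3)=7636/17361, b=Δ1−h1·(2M1+M2)/6=2275/3858
seg 2: a=-4, c=M2/2=6851/3858, d=(M3−M2)/(6·3)=-4558/17361, b=Δ2−h2·(2M2+M3)/6=-2435/3858
seg 3: a=3, c=M3/2=-755/1286, d=(M4−M3)/(6·2)=-2935/15432, b=Δ3−h3·(2M3+M4)/6=11323/3858
seg 4: a=5, c=M4/2=-4445/2572, d=(M5−M4)/(6·2)=4445/15432, b=Δ4−h4·(2M4+M5)/6=-3271/1929
t_q=3/2 → seg 0, τ=3/2; S=-5+19117/3858·τ+0·τ²+-2807/7716·τ³=24793/20576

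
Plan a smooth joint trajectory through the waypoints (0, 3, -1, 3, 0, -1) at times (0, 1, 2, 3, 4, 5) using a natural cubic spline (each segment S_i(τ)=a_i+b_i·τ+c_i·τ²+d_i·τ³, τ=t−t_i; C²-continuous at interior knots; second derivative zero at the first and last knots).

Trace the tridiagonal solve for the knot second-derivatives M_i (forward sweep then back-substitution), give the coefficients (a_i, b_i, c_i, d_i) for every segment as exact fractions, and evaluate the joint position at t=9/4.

  seg 0: a=0 b=1169/209 c=0 d=-542/209
  seg 1: a=3 b=-457/209 c=-1626/209 d=1247/209
  seg 2: a=-1 b=32/209 c=2115/209 d=-69/11
  seg 3: a=3 b=329/209 c=-1818/209 d=862/209
  seg 4: a=0 b=-721/209 c=768/209 d=-256/209
S(9/4) = -5715/13376

Δ: Δ0=3, Δ1=-4, Δ2=4, Δ3=-3, Δ4=-1
row 1: diag=4, rhs=-42; c'=1/4, d'=-21/2
row 2: denom=4−1·1/4=15/4; d'=(48−1·-21/2)/(15/4)=78/5
row 3: denom=4−1·4/15=56/15; d'=(-42−1·78/5)/(56/15)=-108/7
row 4: denom=4−1·15/56=209/56; d'=(12−1·-108/7)/(209/56)=1536/209
back: M4=1536/209
back: M3=-108/7−15/56·1536/209=-3636/209
back: M2=78/5−4/15·-3636/209=4230/209
back: M1=-21/2−1/4·4230/209=-3252/209
M: M0=0, M1=-3252/209, M2=4230/209, M3=-3636/209, M4=1536/209, M5=0
seg 0: a=0, c=M0/2=0, d=(M1−M0)/(6·1)=-542/209, b=Δ0−h0·(2M0+M1)/6=1169/209
seg 1: a=3, c=M1/2=-1626/209, d=(M2−M1)/(6·1)=1247/209, b=Δ1−h1·(2M1+M2)/6=-457/209
seg 2: a=-1, c=M2/2=2115/209, d=(M3−M2)/(6·1)=-69/11, b=Δ2−h2·(2M2+M3)/6=32/209
seg 3: a=3, c=M3/2=-1818/209, d=(M4−M3)/(6·1)=862/209, b=Δ3−h3·(2M3+M4)/6=329/209
seg 4: a=0, c=M4/2=768/209, d=(M5−M4)/(6·1)=-256/209, b=Δ4−h4·(2M4+M5)/6=-721/209
t_q=9/4 → seg 2, τ=1/4; S=-1+32/209·τ+2115/209·τ²+-69/11·τ³=-5715/13376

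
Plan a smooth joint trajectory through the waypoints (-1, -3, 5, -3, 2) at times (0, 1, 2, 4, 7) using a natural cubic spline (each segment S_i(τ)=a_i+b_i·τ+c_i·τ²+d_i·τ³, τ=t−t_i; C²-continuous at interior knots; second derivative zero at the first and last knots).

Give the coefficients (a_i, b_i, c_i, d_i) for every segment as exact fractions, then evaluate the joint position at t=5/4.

Δ: Δ0=-2, Δ1=8, Δ2=-4, Δ3=5/3
row 1: diag=4, rhs=60; c'=1/4, d'=15
row 2: denom=6−1·1/4=23/4; d'=(-72−1·15)/(23/4)=-348/23
row 3: denom=10−2·8/23=214/23; d'=(34−2·-348/23)/(214/23)=739/107
back: M3=739/107
back: M2=-348/23−8/23·739/107=-1876/107
back: M1=15−1/4·-1876/107=2074/107
M: M0=0, M1=2074/107, M2=-1876/107, M3=739/107, M4=0
seg 0: a=-1, c=M0/2=0, d=(M1−M0)/(6·1)=1037/321, b=Δ0−h0·(2M0+M1)/6=-1679/321
seg 1: a=-3, c=M1/2=1037/107, d=(M2−M1)/(6·1)=-1975/321, b=Δ1−h1·(2M1+M2)/6=1432/321
seg 2: a=5, c=M2/2=-938/107, d=(M3−M2)/(6·2)=2615/1284, b=Δ2−h2·(2M2+M3)/6=1729/321
seg 3: a=-3, c=M3/2=739/214, d=(M4−M3)/(6·3)=-739/1926, b=Δ3−h3·(2M3+M4)/6=-1682/321
t_q=5/4 → seg 1, τ=1/4; S=-3+1432/321·τ+1037/107·τ²+-1975/321·τ³=-9417/6848

  seg 0: a=-1 b=-1679/321 c=0 d=1037/321
  seg 1: a=-3 b=1432/321 c=1037/107 d=-1975/321
  seg 2: a=5 b=1729/321 c=-938/107 d=2615/1284
  seg 3: a=-3 b=-1682/321 c=739/214 d=-739/1926
S(5/4) = -9417/6848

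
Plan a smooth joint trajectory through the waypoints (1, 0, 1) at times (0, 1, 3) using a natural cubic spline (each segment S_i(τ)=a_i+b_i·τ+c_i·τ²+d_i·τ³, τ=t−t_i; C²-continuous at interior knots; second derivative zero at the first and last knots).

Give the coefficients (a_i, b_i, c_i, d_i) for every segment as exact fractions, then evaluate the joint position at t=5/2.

Δ: Δ0=-1, Δ1=1/2
row 1: diag=6, rhs=9; c'=1/3, d'=3/2
back: M1=3/2
M: M0=0, M1=3/2, M2=0
seg 0: a=1, c=M0/2=0, d=(M1−M0)/(6·1)=1/4, b=Δ0−h0·(2M0+M1)/6=-5/4
seg 1: a=0, c=M1/2=3/4, d=(M2−M1)/(6·2)=-1/8, b=Δ1−h1·(2M1+M2)/6=-1/2
t_q=5/2 → seg 1, τ=3/2; S=0+-1/2·τ+3/4·τ²+-1/8·τ³=33/64

  seg 0: a=1 b=-5/4 c=0 d=1/4
  seg 1: a=0 b=-1/2 c=3/4 d=-1/8
S(5/2) = 33/64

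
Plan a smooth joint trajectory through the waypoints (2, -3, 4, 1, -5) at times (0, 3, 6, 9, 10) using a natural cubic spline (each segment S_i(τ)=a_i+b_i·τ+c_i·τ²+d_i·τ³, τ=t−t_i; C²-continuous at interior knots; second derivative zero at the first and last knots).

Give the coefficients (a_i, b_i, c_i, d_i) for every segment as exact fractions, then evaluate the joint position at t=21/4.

  seg 0: a=2 b=-923/324 c=0 d=383/2916
  seg 1: a=-3 b=113/162 c=383/324 d=-619/2916
  seg 2: a=4 b=667/324 c=-59/81 d=-283/2916
  seg 3: a=1 b=-799/162 c=-173/108 d=173/324
S(21/4) = 4921/2304

Δ: Δ0=-5/3, Δ1=7/3, Δ2=-1, Δ3=-6
row 1: diag=12, rhs=24; c'=1/4, d'=2
row 2: denom=12−3·1/4=45/4; d'=(-20−3·2)/(45/4)=-104/45
row 3: denom=8−3·4/15=36/5; d'=(-30−3·-104/45)/(36/5)=-173/54
back: M3=-173/54
back: M2=-104/45−4/15·-173/54=-118/81
back: M1=2−1/4·-118/81=383/162
M: M0=0, M1=383/162, M2=-118/81, M3=-173/54, M4=0
seg 0: a=2, c=M0/2=0, d=(M1−M0)/(6·3)=383/2916, b=Δ0−h0·(2M0+M1)/6=-923/324
seg 1: a=-3, c=M1/2=383/324, d=(M2−M1)/(6·3)=-619/2916, b=Δ1−h1·(2M1+M2)/6=113/162
seg 2: a=4, c=M2/2=-59/81, d=(M3−M2)/(6·3)=-283/2916, b=Δ2−h2·(2M2+M3)/6=667/324
seg 3: a=1, c=M3/2=-173/108, d=(M4−M3)/(6·1)=173/324, b=Δ3−h3·(2M3+M4)/6=-799/162
t_q=21/4 → seg 1, τ=9/4; S=-3+113/162·τ+383/324·τ²+-619/2916·τ³=4921/2304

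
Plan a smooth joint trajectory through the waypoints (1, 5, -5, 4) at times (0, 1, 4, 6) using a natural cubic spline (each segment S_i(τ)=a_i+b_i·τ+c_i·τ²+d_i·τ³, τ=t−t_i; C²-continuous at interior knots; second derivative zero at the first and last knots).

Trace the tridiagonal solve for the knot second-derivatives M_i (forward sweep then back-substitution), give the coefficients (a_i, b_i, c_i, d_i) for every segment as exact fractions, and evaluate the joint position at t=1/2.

Δ: Δ0=4, Δ1=-10/3, Δ2=9/2
row 1: diag=8, rhs=-44; c'=3/8, d'=-11/2
row 2: denom=10−3·3/8=71/8; d'=(47−3·-11/2)/(71/8)=508/71
back: M2=508/71
back: M1=-11/2−3/8·508/71=-581/71
M: M0=0, M1=-581/71, M2=508/71, M3=0
seg 0: a=1, c=M0/2=0, d=(M1−M0)/(6·1)=-581/426, b=Δ0−h0·(2M0+M1)/6=2285/426
seg 1: a=5, c=M1/2=-581/142, d=(M2−M1)/(6·3)=121/142, b=Δ1−h1·(2M1+M2)/6=271/213
seg 2: a=-5, c=M2/2=254/71, d=(M3−M2)/(6·2)=-127/213, b=Δ2−h2·(2M2+M3)/6=-115/426
t_q=1/2 → seg 0, τ=1/2; S=1+2285/426·τ+0·τ²+-581/426·τ³=3989/1136

  seg 0: a=1 b=2285/426 c=0 d=-581/426
  seg 1: a=5 b=271/213 c=-581/142 d=121/142
  seg 2: a=-5 b=-115/426 c=254/71 d=-127/213
S(1/2) = 3989/1136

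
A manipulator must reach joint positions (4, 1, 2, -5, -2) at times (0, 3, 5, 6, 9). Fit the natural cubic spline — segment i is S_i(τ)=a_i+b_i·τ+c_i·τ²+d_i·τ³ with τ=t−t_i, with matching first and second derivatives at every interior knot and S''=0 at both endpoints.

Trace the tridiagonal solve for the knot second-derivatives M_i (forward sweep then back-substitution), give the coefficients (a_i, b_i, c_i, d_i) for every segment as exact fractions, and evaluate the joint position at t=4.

Δ: Δ0=-1, Δ1=1/2, Δ2=-7, Δ3=1
row 1: diag=10, rhs=9; c'=1/5, d'=9/10
row 2: denom=6−2·1/5=28/5; d'=(-45−2·9/10)/(28/5)=-117/14
row 3: denom=8−1·5/28=219/28; d'=(48−1·-117/14)/(219/28)=526/73
back: M3=526/73
back: M2=-117/14−5/28·526/73=-704/73
back: M1=9/10−1/5·-704/73=413/146
M: M0=0, M1=413/146, M2=-704/73, M3=526/73, M4=0
seg 0: a=4, c=M0/2=0, d=(M1−M0)/(6·3)=413/2628, b=Δ0−h0·(2M0+M1)/6=-705/292
seg 1: a=1, c=M1/2=413/292, d=(M2−M1)/(6·2)=-607/584, b=Δ1−h1·(2M1+M2)/6=267/146
seg 2: a=2, c=M2/2=-352/73, d=(M3−M2)/(6·1)=205/73, b=Δ2−h2·(2M2+M3)/6=-364/73
seg 3: a=-5, c=M3/2=263/73, d=(M4−M3)/(6·3)=-263/657, b=Δ3−h3·(2M3+M4)/6=-453/73
t_q=4 → seg 1, τ=1; S=1+267/146·τ+413/292·τ²+-607/584·τ³=1871/584

  seg 0: a=4 b=-705/292 c=0 d=413/2628
  seg 1: a=1 b=267/146 c=413/292 d=-607/584
  seg 2: a=2 b=-364/73 c=-352/73 d=205/73
  seg 3: a=-5 b=-453/73 c=263/73 d=-263/657
S(4) = 1871/584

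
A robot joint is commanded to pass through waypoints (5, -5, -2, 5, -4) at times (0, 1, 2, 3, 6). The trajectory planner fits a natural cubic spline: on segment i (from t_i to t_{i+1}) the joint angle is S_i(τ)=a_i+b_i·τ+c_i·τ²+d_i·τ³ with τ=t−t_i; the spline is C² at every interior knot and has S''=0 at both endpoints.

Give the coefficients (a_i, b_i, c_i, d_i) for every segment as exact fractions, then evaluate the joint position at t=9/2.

  seg 0: a=5 b=-1521/116 c=0 d=361/116
  seg 1: a=-5 b=-219/58 c=1083/116 d=-297/116
  seg 2: a=-2 b=837/116 c=48/29 d=-217/116
  seg 3: a=5 b=285/58 c=-459/116 d=51/116
S(9/2) = 4595/928

Δ: Δ0=-10, Δ1=3, Δ2=7, Δ3=-3
row 1: diag=4, rhs=78; c'=1/4, d'=39/2
row 2: denom=4−1·1/4=15/4; d'=(24−1·39/2)/(15/4)=6/5
row 3: denom=8−1·4/15=116/15; d'=(-60−1·6/5)/(116/15)=-459/58
back: M3=-459/58
back: M2=6/5−4/15·-459/58=96/29
back: M1=39/2−1/4·96/29=1083/58
M: M0=0, M1=1083/58, M2=96/29, M3=-459/58, M4=0
seg 0: a=5, c=M0/2=0, d=(M1−M0)/(6·1)=361/116, b=Δ0−h0·(2M0+M1)/6=-1521/116
seg 1: a=-5, c=M1/2=1083/116, d=(M2−M1)/(6·1)=-297/116, b=Δ1−h1·(2M1+M2)/6=-219/58
seg 2: a=-2, c=M2/2=48/29, d=(M3−M2)/(6·1)=-217/116, b=Δ2−h2·(2M2+M3)/6=837/116
seg 3: a=5, c=M3/2=-459/116, d=(M4−M3)/(6·3)=51/116, b=Δ3−h3·(2M3+M4)/6=285/58
t_q=9/2 → seg 3, τ=3/2; S=5+285/58·τ+-459/116·τ²+51/116·τ³=4595/928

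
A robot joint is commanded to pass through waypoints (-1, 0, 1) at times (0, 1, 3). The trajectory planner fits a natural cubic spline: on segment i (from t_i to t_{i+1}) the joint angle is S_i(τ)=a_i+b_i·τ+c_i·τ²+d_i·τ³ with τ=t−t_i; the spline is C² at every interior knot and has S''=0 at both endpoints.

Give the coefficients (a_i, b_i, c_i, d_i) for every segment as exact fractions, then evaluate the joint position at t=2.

Δ: Δ0=1, Δ1=1/2
row 1: diag=6, rhs=-3; c'=1/3, d'=-1/2
back: M1=-1/2
M: M0=0, M1=-1/2, M2=0
seg 0: a=-1, c=M0/2=0, d=(M1−M0)/(6·1)=-1/12, b=Δ0−h0·(2M0+M1)/6=13/12
seg 1: a=0, c=M1/2=-1/4, d=(M2−M1)/(6·2)=1/24, b=Δ1−h1·(2M1+M2)/6=5/6
t_q=2 → seg 1, τ=1; S=0+5/6·τ+-1/4·τ²+1/24·τ³=5/8

  seg 0: a=-1 b=13/12 c=0 d=-1/12
  seg 1: a=0 b=5/6 c=-1/4 d=1/24
S(2) = 5/8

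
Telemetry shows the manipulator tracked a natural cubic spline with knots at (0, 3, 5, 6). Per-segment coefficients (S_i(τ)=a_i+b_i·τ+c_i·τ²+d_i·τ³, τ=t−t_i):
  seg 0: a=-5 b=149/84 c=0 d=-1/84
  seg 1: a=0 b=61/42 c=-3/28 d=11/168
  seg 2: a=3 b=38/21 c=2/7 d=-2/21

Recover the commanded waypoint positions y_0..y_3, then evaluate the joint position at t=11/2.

y_0 = S_0(0) = a_0 = -5
y_1 = S_1(0) = a_1 = 0
y_2 = S_2(0) = a_2 = 3
y_3 = S_2(1) = 5
t_q=11/2 is in segment 2 (τ=1/2); S_2(τ)=111/28

y_0=-5 y_1=0 y_2=3 y_3=5
S(11/2) = 111/28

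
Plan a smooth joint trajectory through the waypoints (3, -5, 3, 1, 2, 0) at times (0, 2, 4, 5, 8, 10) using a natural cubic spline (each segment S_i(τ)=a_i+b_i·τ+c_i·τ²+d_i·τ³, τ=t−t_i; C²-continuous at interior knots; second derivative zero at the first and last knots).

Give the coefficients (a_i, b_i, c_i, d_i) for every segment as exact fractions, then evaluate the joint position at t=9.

  seg 0: a=3 b=-15484/2283 c=0 d=1588/2283
  seg 1: a=-5 b=3572/2283 c=3176/761 d=-3374/2283
  seg 2: a=3 b=1196/2283 c=-3572/761 d=4954/2283
  seg 3: a=1 b=-5374/2283 c=1382/761 d=-2101/6849
  seg 4: a=2 b=593/2283 c=-719/761 d=719/4566
S(9) = 2241/1522

Δ: Δ0=-4, Δ1=4, Δ2=-2, Δ3=1/3, Δ4=-1
row 1: diag=8, rhs=48; c'=1/4, d'=6
row 2: denom=6−2·1/4=11/2; d'=(-36−2·6)/(11/2)=-96/11
row 3: denom=8−1·2/11=86/11; d'=(14−1·-96/11)/(86/11)=125/43
row 4: denom=10−3·33/86=761/86; d'=(-8−3·125/43)/(761/86)=-1438/761
back: M4=-1438/761
back: M3=125/43−33/86·-1438/761=2764/761
back: M2=-96/11−2/11·2764/761=-7144/761
back: M1=6−1/4·-7144/761=6352/761
M: M0=0, M1=6352/761, M2=-7144/761, M3=2764/761, M4=-1438/761, M5=0
seg 0: a=3, c=M0/2=0, d=(M1−M0)/(6·2)=1588/2283, b=Δ0−h0·(2M0+M1)/6=-15484/2283
seg 1: a=-5, c=M1/2=3176/761, d=(M2−M1)/(6·2)=-3374/2283, b=Δ1−h1·(2M1+M2)/6=3572/2283
seg 2: a=3, c=M2/2=-3572/761, d=(M3−M2)/(6·1)=4954/2283, b=Δ2−h2·(2M2+M3)/6=1196/2283
seg 3: a=1, c=M3/2=1382/761, d=(M4−M3)/(6·3)=-2101/6849, b=Δ3−h3·(2M3+M4)/6=-5374/2283
seg 4: a=2, c=M4/2=-719/761, d=(M5−M4)/(6·2)=719/4566, b=Δ4−h4·(2M4+M5)/6=593/2283
t_q=9 → seg 4, τ=1; S=2+593/2283·τ+-719/761·τ²+719/4566·τ³=2241/1522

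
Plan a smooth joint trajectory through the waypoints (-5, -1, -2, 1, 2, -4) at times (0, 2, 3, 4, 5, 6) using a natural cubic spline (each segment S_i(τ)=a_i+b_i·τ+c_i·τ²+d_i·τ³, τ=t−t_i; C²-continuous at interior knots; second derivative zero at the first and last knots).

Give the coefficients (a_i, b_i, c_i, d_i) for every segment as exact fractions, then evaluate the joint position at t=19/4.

  seg 0: a=-5 b=1100/321 c=0 d=-229/642
  seg 1: a=-1 b=-274/321 c=-229/107 d=640/321
  seg 2: a=-2 b=272/321 c=411/107 d=-542/321
  seg 3: a=1 b=1112/321 c=-131/107 d=-398/321
  seg 4: a=2 b=-868/321 c=-529/107 d=529/321
S(19/4) = 8171/3424

Δ: Δ0=2, Δ1=-1, Δ2=3, Δ3=1, Δ4=-6
row 1: diag=6, rhs=-18; c'=1/6, d'=-3
row 2: denom=4−1·1/6=23/6; d'=(24−1·-3)/(23/6)=162/23
row 3: denom=4−1·6/23=86/23; d'=(-12−1·162/23)/(86/23)=-219/43
row 4: denom=4−1·23/86=321/86; d'=(-42−1·-219/43)/(321/86)=-1058/107
back: M4=-1058/107
back: M3=-219/43−23/86·-1058/107=-262/107
back: M2=162/23−6/23·-262/107=822/107
back: M1=-3−1/6·822/107=-458/107
M: M0=0, M1=-458/107, M2=822/107, M3=-262/107, M4=-1058/107, M5=0
seg 0: a=-5, c=M0/2=0, d=(M1−M0)/(6·2)=-229/642, b=Δ0−h0·(2M0+M1)/6=1100/321
seg 1: a=-1, c=M1/2=-229/107, d=(M2−M1)/(6·1)=640/321, b=Δ1−h1·(2M1+M2)/6=-274/321
seg 2: a=-2, c=M2/2=411/107, d=(M3−M2)/(6·1)=-542/321, b=Δ2−h2·(2M2+M3)/6=272/321
seg 3: a=1, c=M3/2=-131/107, d=(M4−M3)/(6·1)=-398/321, b=Δ3−h3·(2M3+M4)/6=1112/321
seg 4: a=2, c=M4/2=-529/107, d=(M5−M4)/(6·1)=529/321, b=Δ4−h4·(2M4+M5)/6=-868/321
t_q=19/4 → seg 3, τ=3/4; S=1+1112/321·τ+-131/107·τ²+-398/321·τ³=8171/3424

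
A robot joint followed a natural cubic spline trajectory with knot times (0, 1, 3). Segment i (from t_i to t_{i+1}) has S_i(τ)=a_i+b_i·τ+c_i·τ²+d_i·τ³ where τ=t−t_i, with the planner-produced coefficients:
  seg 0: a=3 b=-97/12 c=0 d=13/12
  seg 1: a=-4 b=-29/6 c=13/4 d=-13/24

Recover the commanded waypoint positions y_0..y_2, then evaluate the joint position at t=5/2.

y_0=3 y_1=-4 y_2=-5
S(5/2) = -369/64

y_0 = S_0(0) = a_0 = 3
y_1 = S_1(0) = a_1 = -4
y_2 = S_1(2) = -5
t_q=5/2 is in segment 1 (τ=3/2); S_1(τ)=-369/64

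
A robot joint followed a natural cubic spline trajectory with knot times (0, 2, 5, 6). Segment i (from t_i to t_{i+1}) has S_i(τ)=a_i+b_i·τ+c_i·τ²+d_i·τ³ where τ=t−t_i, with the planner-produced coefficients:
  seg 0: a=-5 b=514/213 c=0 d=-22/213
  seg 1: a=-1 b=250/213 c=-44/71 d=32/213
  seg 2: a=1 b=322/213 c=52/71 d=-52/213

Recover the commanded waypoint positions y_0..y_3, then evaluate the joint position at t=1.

y_0 = S_0(0) = a_0 = -5
y_1 = S_1(0) = a_1 = -1
y_2 = S_2(0) = a_2 = 1
y_3 = S_2(1) = 3
t_q=1 is in segment 0 (τ=1); S_0(τ)=-191/71

y_0=-5 y_1=-1 y_2=1 y_3=3
S(1) = -191/71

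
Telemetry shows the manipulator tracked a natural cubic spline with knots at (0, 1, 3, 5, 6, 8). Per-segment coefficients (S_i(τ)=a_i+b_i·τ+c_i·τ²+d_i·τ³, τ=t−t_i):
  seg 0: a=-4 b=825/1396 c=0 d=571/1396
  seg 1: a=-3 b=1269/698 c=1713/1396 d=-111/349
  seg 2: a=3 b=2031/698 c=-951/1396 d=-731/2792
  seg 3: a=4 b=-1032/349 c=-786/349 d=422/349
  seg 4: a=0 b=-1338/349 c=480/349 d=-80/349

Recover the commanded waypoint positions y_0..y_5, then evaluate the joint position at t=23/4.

y_0=-4 y_1=-3 y_2=3 y_3=4 y_4=0 y_5=-4
S(23/4) = 11453/11168

y_0 = S_0(0) = a_0 = -4
y_1 = S_1(0) = a_1 = -3
y_2 = S_2(0) = a_2 = 3
y_3 = S_3(0) = a_3 = 4
y_4 = S_4(0) = a_4 = 0
y_5 = S_4(2) = -4
t_q=23/4 is in segment 3 (τ=3/4); S_3(τ)=11453/11168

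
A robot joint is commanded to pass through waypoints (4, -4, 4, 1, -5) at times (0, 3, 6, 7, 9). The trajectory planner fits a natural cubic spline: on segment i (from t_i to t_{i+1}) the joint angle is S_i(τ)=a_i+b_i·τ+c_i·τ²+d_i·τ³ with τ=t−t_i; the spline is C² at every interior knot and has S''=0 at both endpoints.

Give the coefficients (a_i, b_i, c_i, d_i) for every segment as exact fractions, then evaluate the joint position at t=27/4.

  seg 0: a=4 b=-403/85 c=0 d=529/2295
  seg 1: a=-4 b=126/85 c=529/255 d=-257/459
  seg 2: a=4 b=-101/85 c=-252/85 d=98/85
  seg 3: a=1 b=-311/85 c=42/85 d=-7/85
S(27/4) = 5243/2720

Δ: Δ0=-8/3, Δ1=8/3, Δ2=-3, Δ3=-3
row 1: diag=12, rhs=32; c'=1/4, d'=8/3
row 2: denom=8−3·1/4=29/4; d'=(-34−3·8/3)/(29/4)=-168/29
row 3: denom=6−1·4/29=170/29; d'=(0−1·-168/29)/(170/29)=84/85
back: M3=84/85
back: M2=-168/29−4/29·84/85=-504/85
back: M1=8/3−1/4·-504/85=1058/255
M: M0=0, M1=1058/255, M2=-504/85, M3=84/85, M4=0
seg 0: a=4, c=M0/2=0, d=(M1−M0)/(6·3)=529/2295, b=Δ0−h0·(2M0+M1)/6=-403/85
seg 1: a=-4, c=M1/2=529/255, d=(M2−M1)/(6·3)=-257/459, b=Δ1−h1·(2M1+M2)/6=126/85
seg 2: a=4, c=M2/2=-252/85, d=(M3−M2)/(6·1)=98/85, b=Δ2−h2·(2M2+M3)/6=-101/85
seg 3: a=1, c=M3/2=42/85, d=(M4−M3)/(6·2)=-7/85, b=Δ3−h3·(2M3+M4)/6=-311/85
t_q=27/4 → seg 2, τ=3/4; S=4+-101/85·τ+-252/85·τ²+98/85·τ³=5243/2720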